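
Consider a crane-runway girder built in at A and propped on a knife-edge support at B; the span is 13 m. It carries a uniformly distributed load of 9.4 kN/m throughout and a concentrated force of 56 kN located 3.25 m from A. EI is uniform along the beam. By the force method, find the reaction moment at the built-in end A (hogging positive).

Release the roller at B. Primary structure: cantilever fixed at A.
Primary-structure tip deflection at B by superposition:
  UDL 9.4: wL⁴/(8EI) = 33559/EI
  point load 56 at a = 3.25: Pa²(3L − a)/(6EI) = 3524/EI
  δ_0 = 37084/EI
Flexibility coefficient — unit upward force at B: δ_{BB} = L³/(3EI) = 732.3/EI.
The prop prevents deflection at B: R_B = δ_0/δ_{BB} = 37084/732.3 = 50.64 kN.
Moment equilibrium about A: M_A = Σ(load moments about A) − R_B·L = 976.3 − 50.64×13 = 318 kN·m.

M_A = 318 kN·m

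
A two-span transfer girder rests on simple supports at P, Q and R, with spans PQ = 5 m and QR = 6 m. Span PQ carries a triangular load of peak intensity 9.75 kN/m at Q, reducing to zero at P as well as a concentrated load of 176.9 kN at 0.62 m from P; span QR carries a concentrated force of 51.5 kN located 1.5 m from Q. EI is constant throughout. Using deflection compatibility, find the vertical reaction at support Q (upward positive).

R_Q = 98.66 kN

Insert a hinge at Q; M_Q is the redundant, and each span becomes simply supported.
End slopes at the hinge Q, treating each span as simply supported:
  span PQ: triangular load, peak 9.75: w₀L³/(45EI) = 27.08/EI
  span PQ: point load 176.9 at a = 0.62: Pab(L + a)/(6LEI) = 89.99/EI
  span QR: point load 51.5 at a = 1.5: Pab(L + b)/(6LEI) = 101.4/EI
  relative rotation θ_0 = (117.1 + 101.4)/EI = 218.5/EI
A unit hogging moment at Q produces rotation L₁/(3EI) + L₂/(3EI) = 3.667/EI.
Compatibility: M_Q·(L₁+L₂)/(3EI) = θ_0, giving M_Q = 59.58 kN·m (hogging).
Span PQ, ΣM about P with M_Q applied at Q: R_Q^{PQ}·5 = 190.9 + 59.58, so R_Q^{PQ} = 50.1 kN and R_P = 201.3 − 50.1 = 151.2 kN.
Span QR, ΣM about R: R_Q^{QR}·6 = 231.8 + 59.58, so R_Q^{QR} = 48.56 kN and R_R = 51.5 − 48.56 = 2.945 kN.
R_Q = 50.1 + 48.56 = 98.66 kN.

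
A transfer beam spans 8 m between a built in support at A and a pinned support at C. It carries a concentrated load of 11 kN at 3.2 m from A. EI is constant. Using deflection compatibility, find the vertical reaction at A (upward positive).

R_A = 8.712 kN

Choose R_C as the redundant. The primary structure is the cantilever fixed at A.
Deflection at C on the released cantilever, summing each load's contribution:
  point load 11 at a = 3.2: Pa²(3L − a)/(6EI) = 390.5/EI
Tip deflection under a unit load at C: L³/(3EI) = 170.7/EI.
The prop prevents deflection at C: R_C = δ_0/δ_{CC} = 390.5/170.7 = 2.288 kN.
Vertical equilibrium: R_A = ΣP − R_C = 11 − 2.288 = 8.712 kN.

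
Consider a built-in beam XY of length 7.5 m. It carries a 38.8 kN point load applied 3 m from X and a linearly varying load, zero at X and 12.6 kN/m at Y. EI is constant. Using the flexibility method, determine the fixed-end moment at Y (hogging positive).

M_Y = 63.37 kN·m

Take the two fixed-end moments M_X, M_Y as redundants; the released structure is the simple span XY.
On the primary (simply-supported) span, the end slopes from the loading are:
  at X: point load 38.8 at a = 3: Pab(L + b)/(6LEI) = 139.7/EI
  at Y: point load 38.8 at a = 3: Pab(L + a)/(6LEI) = 122.2/EI
  at X: triangular load, peak 12.6: 7w₀L³/(360EI) = 103.4/EI
  at Y: triangular load, peak 12.6: w₀L³/(45EI) = 118.1/EI
  θ_X0 = 243/EI,  θ_Y0 = 240.3/EI
Flexibility coefficients: a unit moment at one end gives L/(3EI) there and L/(6EI) at the far end, so f₁₁ = f₂₂ = 2.5/EI and f₁₂ = f₂₁ = 1.25/EI.
Compatibility — zero rotation at each built-in end:
  2.5 M_X + 1.25 M_Y = 243
  1.25 M_X + 2.5 M_Y = 240.3
Solving the pair gives M_X = 65.53 kN·m and M_Y = 63.37 kN·m (hogging).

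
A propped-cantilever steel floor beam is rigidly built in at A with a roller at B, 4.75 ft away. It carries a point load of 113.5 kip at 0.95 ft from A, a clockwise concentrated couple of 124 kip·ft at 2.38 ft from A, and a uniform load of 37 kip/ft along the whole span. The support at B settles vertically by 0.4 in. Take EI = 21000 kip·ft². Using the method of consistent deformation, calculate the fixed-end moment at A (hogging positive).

M_A = 259.4 kip·ft

Take the reaction at B as the redundant and release it; the primary structure is a cantilever fixed at A.
Free-end deflection of the primary structure under the applied loading (downward +):
  point load 113.5 at a = 0.95: Pa²(3L − a)/(6EI) = 227.1/EI
  clockwise couple 124 at a = 2.38: M₀a(2L − a)/(2EI) = 1051/EI
  UDL 37: wL⁴/(8EI) = 2354/EI
  δ_0 = 3632/EI
Tip deflection under a unit load at B: L³/(3EI) = 35.72/EI.
With EI = 21000 kip·ft²: δ_0 = 0.17296 ft and δ_{BB} = 0.001701 ft/kip.
Compatibility — the beam at B must follow the support down by 0.03333 ft: δ_0 − R_B·δ_{BB} = 0.03333, so R_B = (0.17296 − 0.03333)/0.001701 = 82.08 kip.
Moment equilibrium about A: M_A = Σ(load moments about A) − R_B·L = 649.2 − 82.08×4.75 = 259.4 kip·ft.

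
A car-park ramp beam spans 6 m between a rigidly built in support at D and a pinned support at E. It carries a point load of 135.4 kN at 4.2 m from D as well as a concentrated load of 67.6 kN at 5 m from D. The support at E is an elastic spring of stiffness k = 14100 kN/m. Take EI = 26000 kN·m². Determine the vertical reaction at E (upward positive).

Take the reaction at E as the redundant and release it; the primary structure is a cantilever fixed at D.
Downward deflection at the released point E due to the loads:
  point load 135.4 at a = 4.2: Pa²(3L − a)/(6EI) = 5493/EI
  point load 67.6 at a = 5: Pa²(3L − a)/(6EI) = 3662/EI
  δ_0 = 9155/EI
Tip deflection under a unit load at E: L³/(3EI) = 72/EI.
With EI = 26000 kN·m²: δ_0 = 0.35212 m and δ_{EE} = 0.002769 m/kN.
Compatibility — the spring shortens by R_E/k under the reaction it provides: δ_0 − R_E·δ_{EE} = R_E/k. With 1/k = 0.000071 m/kN, R_E = δ_0 / (δ_{EE} + 1/k) = 0.35212 / (0.002769 + 0.000071) = 124 kN.

R_E = 124 kN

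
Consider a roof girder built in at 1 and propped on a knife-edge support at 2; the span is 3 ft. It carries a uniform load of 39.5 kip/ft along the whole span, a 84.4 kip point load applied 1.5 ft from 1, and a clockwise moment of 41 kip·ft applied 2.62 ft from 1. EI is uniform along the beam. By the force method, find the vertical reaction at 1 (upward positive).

R_1 = 111.9 kip

Choose R_2 as the redundant. The primary structure is the cantilever fixed at 1.
Primary-structure tip deflection at 2 by superposition:
  UDL 39.5: wL⁴/(8EI) = 399.9/EI
  point load 84.4 at a = 1.5: Pa²(3L − a)/(6EI) = 237.4/EI
  clockwise couple 41 at a = 2.62: M₀a(2L − a)/(2EI) = 181.5/EI
  δ_0 = 818.9/EI
Tip deflection under a unit load at 2: L³/(3EI) = 9/EI.
The prop prevents deflection at 2: R_2 = δ_0/δ_{22} = 818.9/9 = 90.98 kip.
Vertical equilibrium: R_1 = ΣP − R_2 = 202.9 − 90.98 = 111.9 kip.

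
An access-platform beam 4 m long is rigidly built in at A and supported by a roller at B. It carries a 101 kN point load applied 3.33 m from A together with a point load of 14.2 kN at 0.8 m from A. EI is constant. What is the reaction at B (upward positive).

Take the reaction at B as the redundant and release it; the primary structure is a cantilever fixed at A.
Free-end deflection of the primary structure under the applied loading (downward +):
  point load 101 at a = 3.33: Pa²(3L − a)/(6EI) = 1618/EI
  point load 14.2 at a = 0.8: Pa²(3L − a)/(6EI) = 16.96/EI
  δ_0 = 1635/EI
Tip deflection under a unit load at B: L³/(3EI) = 21.33/EI.
Compatibility at B: δ_0 − R_B·δ_{BB} = 0, so R_B = 1635/21.33 = 76.66 kN.

R_B = 76.66 kN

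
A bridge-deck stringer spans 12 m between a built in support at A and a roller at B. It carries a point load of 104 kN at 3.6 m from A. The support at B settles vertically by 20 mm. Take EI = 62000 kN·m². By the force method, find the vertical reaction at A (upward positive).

Remove the prop at B; the released (primary) structure is a cantilever built in at A.
Primary-structure tip deflection at B by superposition:
  point load 104 at a = 3.6: Pa²(3L − a)/(6EI) = 7278/EI
Tip deflection under a unit load at B: L³/(3EI) = 576/EI.
With EI = 62000 kN·m²: δ_0 = 0.11739 m and δ_{BB} = 0.00929 m/kN.
Compatibility — the beam at B must follow the support down by 0.02 m: δ_0 − R_B·δ_{BB} = 0.02, so R_B = (0.11739 − 0.02)/0.00929 = 10.48 kN.
Vertical equilibrium: R_A = ΣP − R_B = 104 − 10.48 = 93.52 kN.

R_A = 93.52 kN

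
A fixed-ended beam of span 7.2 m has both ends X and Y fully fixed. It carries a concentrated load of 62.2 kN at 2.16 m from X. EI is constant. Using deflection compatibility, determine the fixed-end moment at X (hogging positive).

Take the two fixed-end moments M_X, M_Y as redundants; the released structure is the simple span XY.
End rotations of the released simple span under the applied load (×1/EI):
  at X: point load 62.2 at a = 2.16: Pab(L + b)/(6LEI) = 191.9/EI
  at Y: point load 62.2 at a = 2.16: Pab(L + a)/(6LEI) = 146.7/EI
  θ_X0 = 191.9/EI,  θ_Y0 = 146.7/EI
Flexibility coefficients: a unit moment at one end gives L/(3EI) there and L/(6EI) at the far end, so f₁₁ = f₂₂ = 2.4/EI and f₁₂ = f₂₁ = 1.2/EI.
Compatibility — zero rotation at each built-in end:
  2.4 M_X + 1.2 M_Y = 191.9
  1.2 M_X + 2.4 M_Y = 146.7
Solving the pair gives M_X = 65.83 kN·m and M_Y = 28.21 kN·m (hogging).

M_X = 65.83 kN·m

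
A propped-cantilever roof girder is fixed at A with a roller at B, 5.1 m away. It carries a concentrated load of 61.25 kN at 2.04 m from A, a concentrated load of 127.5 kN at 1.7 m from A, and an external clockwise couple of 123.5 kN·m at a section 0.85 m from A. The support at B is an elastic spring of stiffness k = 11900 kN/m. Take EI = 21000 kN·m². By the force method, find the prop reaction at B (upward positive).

R_B = 41.09 kN

Remove the prop at B; the released (primary) structure is a cantilever built in at A.
Deflection at B on the released cantilever, summing each load's contribution:
  point load 61.25 at a = 2.04: Pa²(3L − a)/(6EI) = 563.3/EI
  point load 127.5 at a = 1.7: Pa²(3L − a)/(6EI) = 835.2/EI
  clockwise couple 123.5 at a = 0.85: M₀a(2L − a)/(2EI) = 490.8/EI
  δ_0 = 1889/EI
Flexibility coefficient — unit upward force at B: δ_{BB} = L³/(3EI) = 44.22/EI.
With EI = 21000 kN·m²: δ_0 = 0.089966 m and δ_{BB} = 0.002106 m/kN.
Compatibility — the spring shortens by R_B/k under the reaction it provides: δ_0 − R_B·δ_{BB} = R_B/k. With 1/k = 0.000084 m/kN, R_B = δ_0 / (δ_{BB} + 1/k) = 0.089966 / (0.002106 + 0.000084) = 41.09 kN.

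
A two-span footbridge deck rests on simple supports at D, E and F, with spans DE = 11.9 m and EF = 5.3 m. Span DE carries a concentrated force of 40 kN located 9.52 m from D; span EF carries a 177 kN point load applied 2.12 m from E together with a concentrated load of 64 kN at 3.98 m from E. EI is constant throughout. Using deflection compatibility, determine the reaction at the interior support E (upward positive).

Insert a hinge at E; M_E is the redundant, and each span becomes simply supported.
Discontinuity in slope at E on the released structure — sum the simple-span end rotations:
  span DE: point load 40 at a = 9.52: Pab(L + a)/(6LEI) = 271.9/EI
  span EF: point load 177 at a = 2.12: Pab(L + b)/(6LEI) = 318.2/EI
  span EF: point load 64 at a = 3.98: Pab(L + b)/(6LEI) = 70/EI
  relative rotation θ_0 = (271.9 + 388.2)/EI = 660.1/EI
A unit hogging moment at E produces rotation L₁/(3EI) + L₂/(3EI) = 5.733/EI.
Compatibility: M_E·(L₁+L₂)/(3EI) = θ_0, giving M_E = 115.1 kN·m (hogging).
Span DE, ΣM about D with M_E applied at E: R_E^{DE}·11.9 = 380.8 + 115.1, so R_E^{DE} = 41.67 kN and R_D = 40 − 41.67 = -1.675 kN.
Span EF, ΣM about F: R_E^{EF}·5.3 = 647.3 + 115.1, so R_E^{EF} = 143.9 kN and R_F = 241 − 143.9 = 97.14 kN.
R_E = 41.67 + 143.9 = 185.5 kN.

R_E = 185.5 kN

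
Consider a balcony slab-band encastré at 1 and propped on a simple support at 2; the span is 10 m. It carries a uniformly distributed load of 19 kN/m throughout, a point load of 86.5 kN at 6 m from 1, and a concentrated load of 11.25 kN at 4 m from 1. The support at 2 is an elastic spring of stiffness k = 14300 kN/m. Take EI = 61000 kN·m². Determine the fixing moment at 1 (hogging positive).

Release the roller at 2. Primary structure: cantilever fixed at 1.
Primary-structure tip deflection at 2 by superposition:
  UDL 19: wL⁴/(8EI) = 23750/EI
  point load 86.5 at a = 6: Pa²(3L − a)/(6EI) = 12456/EI
  point load 11.25 at a = 4: Pa²(3L − a)/(6EI) = 780/EI
  δ_0 = 36986/EI
Tip deflection under a unit load at 2: L³/(3EI) = 333.3/EI.
With EI = 61000 kN·m²: δ_0 = 0.60633 m and δ_{22} = 0.005464 m/kN.
Compatibility — the spring shortens by R_2/k under the reaction it provides: δ_0 − R_2·δ_{22} = R_2/k. With 1/k = 0.00007 m/kN, R_2 = δ_0 / (δ_{22} + 1/k) = 0.60633 / (0.005464 + 0.00007) = 109.6 kN.
Moment equilibrium about 1: M_1 = Σ(load moments about 1) − R_2·L = 1514 − 109.6×10 = 418.4 kN·m.

M_1 = 418.4 kN·m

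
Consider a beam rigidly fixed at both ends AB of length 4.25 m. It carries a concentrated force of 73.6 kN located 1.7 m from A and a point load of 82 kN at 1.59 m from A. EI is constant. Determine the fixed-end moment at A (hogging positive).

M_A = 96.12 kN·m

Release both end moments; the primary structure is a simply-supported span AB with redundants M_A and M_B.
Simple-span end rotations at A and B under the given loads:
  at A: point load 73.6 at a = 1.7: Pab(L + b)/(6LEI) = 85.08/EI
  at B: point load 73.6 at a = 1.7: Pab(L + a)/(6LEI) = 74.45/EI
  at A: point load 82 at a = 1.59: Pab(L + b)/(6LEI) = 93.98/EI
  at B: point load 82 at a = 1.59: Pab(L + a)/(6LEI) = 79.43/EI
  θ_A0 = 179.1/EI,  θ_B0 = 153.9/EI
Flexibility coefficients: a unit moment at one end gives L/(3EI) there and L/(6EI) at the far end, so f₁₁ = f₂₂ = 1.417/EI and f₁₂ = f₂₁ = 0.7083/EI.
Compatibility — zero rotation at each built-in end:
  1.417 M_A + 0.7083 M_B = 179.1
  0.7083 M_A + 1.417 M_B = 153.9
Solving the pair gives M_A = 96.12 kN·m and M_B = 60.56 kN·m (hogging).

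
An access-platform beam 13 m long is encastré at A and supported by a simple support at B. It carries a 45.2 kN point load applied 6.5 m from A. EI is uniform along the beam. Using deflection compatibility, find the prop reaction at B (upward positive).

R_B = 14.12 kN

Remove the prop at B; the released (primary) structure is a cantilever built in at A.
Free-end deflection of the primary structure under the applied loading (downward +):
  point load 45.2 at a = 6.5: Pa²(3L − a)/(6EI) = 10344/EI
Tip deflection under a unit load at B: L³/(3EI) = 732.3/EI.
The prop prevents deflection at B: R_B = δ_0/δ_{BB} = 10344/732.3 = 14.12 kN.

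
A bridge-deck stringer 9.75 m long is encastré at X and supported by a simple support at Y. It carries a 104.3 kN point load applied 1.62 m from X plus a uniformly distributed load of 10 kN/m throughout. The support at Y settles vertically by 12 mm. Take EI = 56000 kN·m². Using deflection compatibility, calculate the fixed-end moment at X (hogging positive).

M_X = 269.2 kN·m

Choose R_Y as the redundant. The primary structure is the cantilever fixed at X.
Primary-structure tip deflection at Y by superposition:
  point load 104.3 at a = 1.62: Pa²(3L − a)/(6EI) = 1261/EI
  UDL 10: wL⁴/(8EI) = 11296/EI
  δ_0 = 12557/EI
Tip deflection under a unit load at Y: L³/(3EI) = 309/EI.
With EI = 56000 kN·m²: δ_0 = 0.22423 m and δ_{YY} = 0.005517 m/kN.
Compatibility — the beam at Y must follow the support down by 0.012 m: δ_0 − R_Y·δ_{YY} = 0.012, so R_Y = (0.22423 − 0.012)/0.005517 = 38.47 kN.
Moment equilibrium about X: M_X = Σ(load moments about X) − R_Y·L = 644.3 − 38.47×9.75 = 269.2 kN·m.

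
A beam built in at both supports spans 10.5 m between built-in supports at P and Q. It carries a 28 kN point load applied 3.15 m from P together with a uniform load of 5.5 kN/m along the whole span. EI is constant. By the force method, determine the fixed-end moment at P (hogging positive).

Take the two fixed-end moments M_P, M_Q as redundants; the released structure is the simple span PQ.
End rotations of the released simple span under the applied load (×1/EI):
  at P: point load 28 at a = 3.15: Pab(L + b)/(6LEI) = 183.7/EI
  at Q: point load 28 at a = 3.15: Pab(L + a)/(6LEI) = 140.5/EI
  at P: UDL 5.5: wL³/(24EI) = 265.3/EI
  at Q: UDL 5.5: wL³/(24EI) = 265.3/EI
  θ_P0 = 449/EI,  θ_Q0 = 405.7/EI
Flexibility coefficients: a unit moment at one end gives L/(3EI) there and L/(6EI) at the far end, so f₁₁ = f₂₂ = 3.5/EI and f₁₂ = f₂₁ = 1.75/EI.
Compatibility — zero rotation at each built-in end:
  3.5 M_P + 1.75 M_Q = 449
  1.75 M_P + 3.5 M_Q = 405.7
Solving the pair gives M_P = 93.75 kN·m and M_Q = 69.05 kN·m (hogging).

M_P = 93.75 kN·m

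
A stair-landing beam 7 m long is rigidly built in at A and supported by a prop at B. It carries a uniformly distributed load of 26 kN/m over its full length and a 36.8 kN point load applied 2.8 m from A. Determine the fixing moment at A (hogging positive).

Remove the prop at B; the released (primary) structure is a cantilever built in at A.
Free-end deflection of the primary structure under the applied loading (downward +):
  UDL 26: wL⁴/(8EI) = 7803/EI
  point load 36.8 at a = 2.8: Pa²(3L − a)/(6EI) = 875.2/EI
  δ_0 = 8678/EI
Flexibility coefficient — unit upward force at B: δ_{BB} = L³/(3EI) = 114.3/EI.
Compatibility at B: δ_0 − R_B·δ_{BB} = 0, so R_B = 8678/114.3 = 75.9 kN.
Moment equilibrium about A: M_A = Σ(load moments about A) − R_B·L = 740 − 75.9×7 = 208.7 kN·m.

M_A = 208.7 kN·m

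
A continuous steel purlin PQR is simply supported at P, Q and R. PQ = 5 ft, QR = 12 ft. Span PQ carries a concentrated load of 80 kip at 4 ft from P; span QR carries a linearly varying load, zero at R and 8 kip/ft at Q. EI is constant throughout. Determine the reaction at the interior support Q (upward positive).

Release continuity at Q by inserting a hinge; the redundant is the internal moment M_Q. The primary structure is two simply-supported spans PQ and QR.
End slopes at the hinge Q, treating each span as simply supported:
  span PQ: point load 80 at a = 4: Pab(L + a)/(6LEI) = 96/EI
  span QR: triangular load, peak 8: w₀L³/(45EI) = 307.2/EI
  relative rotation θ_0 = (96 + 307.2)/EI = 403.2/EI
A unit hogging moment at Q produces rotation L₁/(3EI) + L₂/(3EI) = 5.667/EI.
Compatibility: M_Q·(L₁+L₂)/(3EI) = θ_0, giving M_Q = 71.15 kip·ft (hogging).
Span PQ, ΣM about P with M_Q applied at Q: R_Q^{PQ}·5 = 320 + 71.15, so R_Q^{PQ} = 78.23 kip and R_P = 80 − 78.23 = 1.769 kip.
Span QR, ΣM about R: R_Q^{QR}·12 = 384 + 71.15, so R_Q^{QR} = 37.93 kip and R_R = 48 − 37.93 = 10.07 kip.
R_Q = 78.23 + 37.93 = 116.2 kip.

R_Q = 116.2 kip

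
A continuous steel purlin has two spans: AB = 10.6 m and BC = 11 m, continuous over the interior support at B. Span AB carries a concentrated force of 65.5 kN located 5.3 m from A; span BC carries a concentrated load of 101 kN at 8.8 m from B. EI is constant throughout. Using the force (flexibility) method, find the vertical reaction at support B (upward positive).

Take M_B as the redundant. Released structure: two simple spans AB and BC with a hinge at B.
Discontinuity in slope at B on the released structure — sum the simple-span end rotations:
  span AB: point load 65.5 at a = 5.3: Pab(L + a)/(6LEI) = 460/EI
  span BC: point load 101 at a = 8.8: Pab(L + b)/(6LEI) = 391.1/EI
  relative rotation θ_0 = (460 + 391.1)/EI = 851/EI
A unit hogging moment at B produces rotation L₁/(3EI) + L₂/(3EI) = 7.2/EI.
Slope continuity at B: θ_0 = M_B·7.2/EI, so M_B = 851/7.2 = 118.2 kN·m (hogging).
Span AB, ΣM about A with M_B applied at B: R_B^{AB}·10.6 = 347.1 + 118.2, so R_B^{AB} = 43.9 kN and R_A = 65.5 − 43.9 = 21.6 kN.
Span BC, ΣM about C: R_B^{BC}·11 = 222.2 + 118.2, so R_B^{BC} = 30.95 kN and R_C = 101 − 30.95 = 70.05 kN.
R_B = 43.9 + 30.95 = 74.85 kN.

R_B = 74.85 kN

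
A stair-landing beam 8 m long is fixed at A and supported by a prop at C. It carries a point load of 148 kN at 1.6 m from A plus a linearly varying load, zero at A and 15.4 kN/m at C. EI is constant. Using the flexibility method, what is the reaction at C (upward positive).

Remove the prop at C; the released (primary) structure is a cantilever built in at A.
Deflection at C on the released cantilever, summing each load's contribution:
  point load 148 at a = 1.6: Pa²(3L − a)/(6EI) = 1414/EI
  triangular load, peak 15.4 at the free end: 11w₀L⁴/(120EI) = 5782/EI
  δ_0 = 7197/EI
Tip deflection under a unit load at C: L³/(3EI) = 170.7/EI.
The prop prevents deflection at C: R_C = δ_0/δ_{CC} = 7197/170.7 = 42.17 kN.

R_C = 42.17 kN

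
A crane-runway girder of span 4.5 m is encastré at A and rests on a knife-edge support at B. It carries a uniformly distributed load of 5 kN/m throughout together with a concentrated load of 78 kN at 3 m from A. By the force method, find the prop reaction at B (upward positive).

Choose R_B as the redundant. The primary structure is the cantilever fixed at A.
Downward deflection at the released point B due to the loads:
  UDL 5: wL⁴/(8EI) = 256.3/EI
  point load 78 at a = 3: Pa²(3L − a)/(6EI) = 1228/EI
  δ_0 = 1485/EI
Flexibility coefficient — unit upward force at B: δ_{BB} = L³/(3EI) = 30.38/EI.
Compatibility at B: δ_0 − R_B·δ_{BB} = 0, so R_B = 1485/30.38 = 48.88 kN.

R_B = 48.88 kN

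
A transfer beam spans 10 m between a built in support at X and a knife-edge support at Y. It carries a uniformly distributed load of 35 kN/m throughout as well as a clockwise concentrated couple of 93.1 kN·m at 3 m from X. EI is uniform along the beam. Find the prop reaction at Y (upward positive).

Release the roller at Y. Primary structure: cantilever fixed at X.
Downward deflection at the released point Y due to the loads:
  UDL 35: wL⁴/(8EI) = 43750/EI
  clockwise couple 93.1 at a = 3: M₀a(2L − a)/(2EI) = 2374/EI
  δ_0 = 46124/EI
Flexibility coefficient — unit upward force at Y: δ_{YY} = L³/(3EI) = 333.3/EI.
Compatibility at Y: δ_0 − R_Y·δ_{YY} = 0, so R_Y = 46124/333.3 = 138.4 kN.

R_Y = 138.4 kN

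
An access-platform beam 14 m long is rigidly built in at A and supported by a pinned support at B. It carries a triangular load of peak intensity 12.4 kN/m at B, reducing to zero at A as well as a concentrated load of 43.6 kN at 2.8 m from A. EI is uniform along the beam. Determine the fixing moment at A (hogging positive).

Take the reaction at B as the redundant and release it; the primary structure is a cantilever fixed at A.
Free-end deflection of the primary structure under the applied loading (downward +):
  triangular load, peak 12.4 at the free end: 11w₀L⁴/(120EI) = 43666/EI
  point load 43.6 at a = 2.8: Pa²(3L − a)/(6EI) = 2233/EI
  δ_0 = 45899/EI
Tip deflection under a unit load at B: L³/(3EI) = 914.7/EI.
Compatibility at B: δ_0 − R_B·δ_{BB} = 0, so R_B = 45899/914.7 = 50.18 kN.
Moment equilibrium about A: M_A = Σ(load moments about A) − R_B·L = 932.2 − 50.18×14 = 229.7 kN·m.

M_A = 229.7 kN·m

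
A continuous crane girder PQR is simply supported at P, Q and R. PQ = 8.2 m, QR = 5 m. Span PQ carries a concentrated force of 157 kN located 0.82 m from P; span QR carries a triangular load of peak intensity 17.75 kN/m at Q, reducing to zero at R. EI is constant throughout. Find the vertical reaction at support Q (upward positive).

Take M_Q as the redundant. Released structure: two simple spans PQ and QR with a hinge at Q.
Rotations at Q on the released spans (each span's end-slope, ×1/EI):
  span PQ: point load 157 at a = 0.82: Pab(L + a)/(6LEI) = 174.2/EI
  span QR: triangular load, peak 17.75: w₀L³/(45EI) = 49.31/EI
  relative rotation θ_0 = (174.2 + 49.31)/EI = 223.5/EI
A unit hogging moment at Q produces rotation L₁/(3EI) + L₂/(3EI) = 4.4/EI.
Slope continuity at Q: θ_0 = M_Q·4.4/EI, so M_Q = 223.5/4.4 = 50.79 kN·m (hogging).
Span PQ, ΣM about P with M_Q applied at Q: R_Q^{PQ}·8.2 = 128.7 + 50.79, so R_Q^{PQ} = 21.89 kN and R_P = 157 − 21.89 = 135.1 kN.
Span QR, ΣM about R: R_Q^{QR}·5 = 147.9 + 50.79, so R_Q^{QR} = 39.74 kN and R_R = 44.38 − 39.74 = 4.633 kN.
R_Q = 21.89 + 39.74 = 61.64 kN.

R_Q = 61.64 kN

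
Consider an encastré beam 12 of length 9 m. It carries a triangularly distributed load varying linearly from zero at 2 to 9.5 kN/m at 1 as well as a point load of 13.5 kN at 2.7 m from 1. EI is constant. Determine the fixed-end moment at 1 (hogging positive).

M_1 = 56.34 kN·m

Release both end moments; the primary structure is a simply-supported span 12 with redundants M_1 and M_2.
Simple-span end rotations at 1 and 2 under the given loads:
  at 1: triangular load, peak 9.5: w₀L³/(45EI) = 153.9/EI
  at 2: triangular load, peak 9.5: 7w₀L³/(360EI) = 134.7/EI
  at 1: point load 13.5 at a = 2.7: Pab(L + b)/(6LEI) = 65.06/EI
  at 2: point load 13.5 at a = 2.7: Pab(L + a)/(6LEI) = 49.75/EI
  θ_10 = 219/EI,  θ_20 = 184.4/EI
Flexibility coefficients: a unit moment at one end gives L/(3EI) there and L/(6EI) at the far end, so f₁₁ = f₂₂ = 3/EI and f₁₂ = f₂₁ = 1.5/EI.
Compatibility — zero rotation at each built-in end:
  3 M_1 + 1.5 M_2 = 219
  1.5 M_1 + 3 M_2 = 184.4
Solving the pair gives M_1 = 56.34 kN·m and M_2 = 33.3 kN·m (hogging).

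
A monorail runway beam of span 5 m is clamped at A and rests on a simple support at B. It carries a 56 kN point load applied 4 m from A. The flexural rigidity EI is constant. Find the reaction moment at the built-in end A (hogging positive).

Release the roller at B. Primary structure: cantilever fixed at A.
Primary-structure tip deflection at B by superposition:
  point load 56 at a = 4: Pa²(3L − a)/(6EI) = 1643/EI
Flexibility coefficient — unit upward force at B: δ_{BB} = L³/(3EI) = 41.67/EI.
The prop prevents deflection at B: R_B = δ_0/δ_{BB} = 1643/41.67 = 39.42 kN.
Moment equilibrium about A: M_A = Σ(load moments about A) − R_B·L = 224 − 39.42×5 = 26.88 kN·m.

M_A = 26.88 kN·m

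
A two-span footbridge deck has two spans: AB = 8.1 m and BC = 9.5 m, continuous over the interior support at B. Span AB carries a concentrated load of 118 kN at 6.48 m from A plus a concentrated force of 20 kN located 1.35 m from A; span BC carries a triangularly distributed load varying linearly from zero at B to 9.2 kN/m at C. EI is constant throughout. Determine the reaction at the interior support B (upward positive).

Release continuity at B by inserting a hinge; the redundant is the internal moment M_B. The primary structure is two simply-supported spans AB and BC.
End slopes at the hinge B, treating each span as simply supported:
  span AB: point load 118 at a = 6.48: Pab(L + a)/(6LEI) = 371.6/EI
  span AB: point load 20 at a = 1.35: Pab(L + a)/(6LEI) = 35.44/EI
  span BC: triangular load, peak 9.2: 7w₀L³/(360EI) = 153.4/EI
  relative rotation θ_0 = (407.1 + 153.4)/EI = 560.4/EI
A unit hogging moment at B produces rotation L₁/(3EI) + L₂/(3EI) = 5.867/EI.
Compatibility: M_B·(L₁+L₂)/(3EI) = θ_0, giving M_B = 95.53 kN·m (hogging).
Span AB, ΣM about A with M_B applied at B: R_B^{AB}·8.1 = 791.6 + 95.53, so R_B^{AB} = 109.5 kN and R_A = 138 − 109.5 = 28.47 kN.
Span BC, ΣM about C: R_B^{BC}·9.5 = 138.4 + 95.53, so R_B^{BC} = 24.62 kN and R_C = 43.7 − 24.62 = 19.08 kN.
R_B = 109.5 + 24.62 = 134.1 kN.

R_B = 134.1 kN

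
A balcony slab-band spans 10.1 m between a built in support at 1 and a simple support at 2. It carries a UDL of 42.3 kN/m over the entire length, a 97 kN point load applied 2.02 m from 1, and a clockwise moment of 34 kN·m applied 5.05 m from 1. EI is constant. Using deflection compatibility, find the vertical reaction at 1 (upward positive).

R_1 = 354.8 kN

Take the reaction at 2 as the redundant and release it; the primary structure is a cantilever fixed at 1.
Downward deflection at the released point 2 due to the loads:
  UDL 42.3: wL⁴/(8EI) = 55022/EI
  point load 97 at a = 2.02: Pa²(3L − a)/(6EI) = 1866/EI
  clockwise couple 34 at a = 5.05: M₀a(2L − a)/(2EI) = 1301/EI
  δ_0 = 58188/EI
Tip deflection under a unit load at 2: L³/(3EI) = 343.4/EI.
Compatibility at 2: δ_0 − R_2·δ_{22} = 0, so R_2 = 58188/343.4 = 169.4 kN.
Vertical equilibrium: R_1 = ΣP − R_2 = 524.2 − 169.4 = 354.8 kN.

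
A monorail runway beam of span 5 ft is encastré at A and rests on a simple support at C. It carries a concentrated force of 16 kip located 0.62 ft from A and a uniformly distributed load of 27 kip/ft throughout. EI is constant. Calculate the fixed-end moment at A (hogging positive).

Remove the prop at C; the released (primary) structure is a cantilever built in at A.
Deflection at C on the released cantilever, summing each load's contribution:
  point load 16 at a = 0.62: Pa²(3L − a)/(6EI) = 14.74/EI
  UDL 27: wL⁴/(8EI) = 2109/EI
  δ_0 = 2124/EI
Tip deflection under a unit load at C: L³/(3EI) = 41.67/EI.
The prop prevents deflection at C: R_C = δ_0/δ_{CC} = 2124/41.67 = 50.98 kip.
Moment equilibrium about A: M_A = Σ(load moments about A) − R_C·L = 347.4 − 50.98×5 = 92.53 kip·ft.

M_A = 92.53 kip·ft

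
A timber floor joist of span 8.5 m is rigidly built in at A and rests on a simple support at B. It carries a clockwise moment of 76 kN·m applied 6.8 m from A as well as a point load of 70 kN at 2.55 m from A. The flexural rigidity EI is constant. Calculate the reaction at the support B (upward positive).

R_B = 21.38 kN

Choose R_B as the redundant. The primary structure is the cantilever fixed at A.
Downward deflection at the released point B due to the loads:
  clockwise couple 76 at a = 6.8: M₀a(2L − a)/(2EI) = 2636/EI
  point load 70 at a = 2.55: Pa²(3L − a)/(6EI) = 1741/EI
  δ_0 = 4377/EI
Flexibility coefficient — unit upward force at B: δ_{BB} = L³/(3EI) = 204.7/EI.
The prop prevents deflection at B: R_B = δ_0/δ_{BB} = 4377/204.7 = 21.38 kN.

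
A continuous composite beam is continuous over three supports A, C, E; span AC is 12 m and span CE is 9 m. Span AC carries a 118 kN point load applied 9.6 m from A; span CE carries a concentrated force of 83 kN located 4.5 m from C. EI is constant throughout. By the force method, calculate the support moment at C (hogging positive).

Release continuity at C by inserting a hinge; the redundant is the internal moment M_C. The primary structure is two simply-supported spans AC and CE.
Discontinuity in slope at C on the released structure — sum the simple-span end rotations:
  span AC: point load 118 at a = 9.6: Pab(L + a)/(6LEI) = 815.6/EI
  span CE: point load 83 at a = 4.5: Pab(L + b)/(6LEI) = 420.2/EI
  relative rotation θ_0 = (815.6 + 420.2)/EI = 1236/EI
A unit hogging moment at C produces rotation L₁/(3EI) + L₂/(3EI) = 7/EI.
Slope continuity at C: θ_0 = M_C·7/EI, so M_C = 1236/7 = 176.5 kN·m (hogging).

M_C = 176.5 kN·m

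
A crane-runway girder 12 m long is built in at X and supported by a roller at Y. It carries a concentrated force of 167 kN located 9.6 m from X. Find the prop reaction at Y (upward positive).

R_Y = 117.6 kN

Take the reaction at Y as the redundant and release it; the primary structure is a cantilever fixed at X.
Deflection at Y on the released cantilever, summing each load's contribution:
  point load 167 at a = 9.6: Pa²(3L − a)/(6EI) = 67719/EI
Flexibility coefficient — unit upward force at Y: δ_{YY} = L³/(3EI) = 576/EI.
Compatibility at Y: δ_0 − R_Y·δ_{YY} = 0, so R_Y = 67719/576 = 117.6 kN.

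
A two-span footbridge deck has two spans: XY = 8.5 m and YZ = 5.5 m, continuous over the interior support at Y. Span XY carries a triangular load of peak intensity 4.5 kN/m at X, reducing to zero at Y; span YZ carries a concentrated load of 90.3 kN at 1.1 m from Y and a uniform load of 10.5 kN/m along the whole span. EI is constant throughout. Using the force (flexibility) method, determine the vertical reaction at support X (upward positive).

Insert a hinge at Y; M_Y is the redundant, and each span becomes simply supported.
Rotations at Y on the released spans (each span's end-slope, ×1/EI):
  span XY: triangular load, peak 4.5: 7w₀L³/(360EI) = 53.74/EI
  span YZ: point load 90.3 at a = 1.1: Pab(L + b)/(6LEI) = 131.1/EI
  span YZ: UDL 10.5: wL³/(24EI) = 72.79/EI
  relative rotation θ_0 = (53.74 + 203.9)/EI = 257.6/EI
A unit hogging moment at Y produces rotation L₁/(3EI) + L₂/(3EI) = 4.667/EI.
Compatibility: M_Y·(L₁+L₂)/(3EI) = θ_0, giving M_Y = 55.21 kN·m (hogging).
Span XY, ΣM about X with M_Y applied at Y: R_Y^{XY}·8.5 = 54.19 + 55.21, so R_Y^{XY} = 12.87 kN and R_X = 19.12 − 12.87 = 6.255 kN.

R_X = 6.255 kN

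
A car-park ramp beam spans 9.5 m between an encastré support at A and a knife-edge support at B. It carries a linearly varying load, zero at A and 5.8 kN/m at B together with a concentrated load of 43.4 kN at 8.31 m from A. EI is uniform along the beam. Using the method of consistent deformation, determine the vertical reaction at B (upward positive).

R_B = 50.44 kN

Take the reaction at B as the redundant and release it; the primary structure is a cantilever fixed at A.
Free-end deflection of the primary structure under the applied loading (downward +):
  triangular load, peak 5.8 at the free end: 11w₀L⁴/(120EI) = 4330/EI
  point load 43.4 at a = 8.31: Pa²(3L − a)/(6EI) = 10085/EI
  δ_0 = 14415/EI
Tip deflection under a unit load at B: L³/(3EI) = 285.8/EI.
Compatibility at B: δ_0 − R_B·δ_{BB} = 0, so R_B = 14415/285.8 = 50.44 kN.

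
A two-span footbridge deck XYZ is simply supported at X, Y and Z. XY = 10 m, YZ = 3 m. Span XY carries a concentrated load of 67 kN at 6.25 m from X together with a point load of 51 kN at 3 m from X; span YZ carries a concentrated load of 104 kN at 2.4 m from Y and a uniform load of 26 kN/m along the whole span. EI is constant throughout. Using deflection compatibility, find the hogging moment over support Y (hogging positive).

M_Y = 165.4 kN·m

Insert a hinge at Y; M_Y is the redundant, and each span becomes simply supported.
Discontinuity in slope at Y on the released structure — sum the simple-span end rotations:
  span XY: point load 67 at a = 6.25: Pab(L + a)/(6LEI) = 425.3/EI
  span XY: point load 51 at a = 3: Pab(L + a)/(6LEI) = 232.1/EI
  span YZ: point load 104 at a = 2.4: Pab(L + b)/(6LEI) = 29.95/EI
  span YZ: UDL 26: wL³/(24EI) = 29.25/EI
  relative rotation θ_0 = (657.3 + 59.2)/EI = 716.5/EI
A unit hogging moment at Y produces rotation L₁/(3EI) + L₂/(3EI) = 4.333/EI.
Compatibility: M_Y·(L₁+L₂)/(3EI) = θ_0, giving M_Y = 165.4 kN·m (hogging).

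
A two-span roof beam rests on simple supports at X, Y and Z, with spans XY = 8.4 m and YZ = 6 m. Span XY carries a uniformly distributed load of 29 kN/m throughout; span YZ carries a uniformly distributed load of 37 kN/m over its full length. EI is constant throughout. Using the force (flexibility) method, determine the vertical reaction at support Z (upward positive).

Release continuity at Y by inserting a hinge; the redundant is the internal moment M_Y. The primary structure is two simply-supported spans XY and YZ.
Rotations at Y on the released spans (each span's end-slope, ×1/EI):
  span XY: UDL 29: wL³/(24EI) = 716.2/EI
  span YZ: UDL 37: wL³/(24EI) = 333/EI
  relative rotation θ_0 = (716.2 + 333)/EI = 1049/EI
A unit hogging moment at Y produces rotation L₁/(3EI) + L₂/(3EI) = 4.8/EI.
Slope continuity at Y: θ_0 = M_Y·4.8/EI, so M_Y = 1049/4.8 = 218.6 kN·m (hogging).
Span YZ, ΣM about Z: R_Y^{YZ}·6 = 666 + 218.6, so R_Y^{YZ} = 147.4 kN and R_Z = 222 − 147.4 = 74.57 kN.

R_Z = 74.57 kN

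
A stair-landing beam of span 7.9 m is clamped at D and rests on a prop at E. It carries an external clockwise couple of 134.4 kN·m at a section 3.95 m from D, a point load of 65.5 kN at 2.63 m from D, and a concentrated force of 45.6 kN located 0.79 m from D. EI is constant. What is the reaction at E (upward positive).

R_E = 29.48 kN

Choose R_E as the redundant. The primary structure is the cantilever fixed at D.
Deflection at E on the released cantilever, summing each load's contribution:
  clockwise couple 134.4 at a = 3.95: M₀a(2L − a)/(2EI) = 3145/EI
  point load 65.5 at a = 2.63: Pa²(3L − a)/(6EI) = 1591/EI
  point load 45.6 at a = 0.79: Pa²(3L − a)/(6EI) = 108.7/EI
  δ_0 = 4845/EI
Tip deflection under a unit load at E: L³/(3EI) = 164.3/EI.
Compatibility at E: δ_0 − R_E·δ_{EE} = 0, so R_E = 4845/164.3 = 29.48 kN.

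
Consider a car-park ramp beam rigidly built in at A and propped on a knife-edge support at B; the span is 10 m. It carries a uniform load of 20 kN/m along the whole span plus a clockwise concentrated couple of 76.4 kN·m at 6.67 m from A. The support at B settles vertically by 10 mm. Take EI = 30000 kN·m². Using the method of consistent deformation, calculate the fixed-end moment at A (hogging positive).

Take the reaction at B as the redundant and release it; the primary structure is a cantilever fixed at A.
Free-end deflection of the primary structure under the applied loading (downward +):
  UDL 20: wL⁴/(8EI) = 25000/EI
  clockwise couple 76.4 at a = 6.67: M₀a(2L − a)/(2EI) = 3396/EI
  δ_0 = 28396/EI
Flexibility coefficient — unit upward force at B: δ_{BB} = L³/(3EI) = 333.3/EI.
With EI = 30000 kN·m²: δ_0 = 0.94655 m and δ_{BB} = 0.011111 m/kN.
Compatibility — the beam at B must follow the support down by 0.01 m: δ_0 − R_B·δ_{BB} = 0.01, so R_B = (0.94655 − 0.01)/0.011111 = 84.29 kN.
Moment equilibrium about A: M_A = Σ(load moments about A) − R_B·L = 1076 − 84.29×10 = 233.5 kN·m.

M_A = 233.5 kN·m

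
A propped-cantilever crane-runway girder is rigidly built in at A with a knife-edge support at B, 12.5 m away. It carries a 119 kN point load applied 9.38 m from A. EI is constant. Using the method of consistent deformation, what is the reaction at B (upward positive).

R_B = 75.37 kN

Remove the prop at B; the released (primary) structure is a cantilever built in at A.
Downward deflection at the released point B due to the loads:
  point load 119 at a = 9.38: Pa²(3L − a)/(6EI) = 49070/EI
Tip deflection under a unit load at B: L³/(3EI) = 651/EI.
Compatibility at B: δ_0 − R_B·δ_{BB} = 0, so R_B = 49070/651 = 75.37 kN.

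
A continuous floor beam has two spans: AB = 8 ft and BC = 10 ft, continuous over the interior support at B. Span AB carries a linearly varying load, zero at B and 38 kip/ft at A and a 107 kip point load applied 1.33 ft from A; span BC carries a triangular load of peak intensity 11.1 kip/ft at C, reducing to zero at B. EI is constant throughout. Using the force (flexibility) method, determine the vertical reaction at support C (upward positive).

R_C = 24.02 kip

Take M_B as the redundant. Released structure: two simple spans AB and BC with a hinge at B.
Discontinuity in slope at B on the released structure — sum the simple-span end rotations:
  span AB: triangular load, peak 38: 7w₀L³/(360EI) = 378.3/EI
  span AB: point load 107 at a = 1.33: Pab(L + a)/(6LEI) = 184.5/EI
  span BC: triangular load, peak 11.1: 7w₀L³/(360EI) = 215.8/EI
  relative rotation θ_0 = (562.8 + 215.8)/EI = 778.6/EI
A unit hogging moment at B produces rotation L₁/(3EI) + L₂/(3EI) = 6/EI.
Slope continuity at B: θ_0 = M_B·6/EI, so M_B = 778.6/6 = 129.8 kip·ft (hogging).
Span BC, ΣM about C: R_B^{BC}·10 = 185 + 129.8, so R_B^{BC} = 31.48 kip and R_C = 55.5 − 31.48 = 24.02 kip.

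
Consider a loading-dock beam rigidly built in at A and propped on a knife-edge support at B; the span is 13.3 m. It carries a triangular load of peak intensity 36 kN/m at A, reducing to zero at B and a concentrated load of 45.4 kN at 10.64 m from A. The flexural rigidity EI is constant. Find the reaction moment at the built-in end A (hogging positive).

Release the roller at B. Primary structure: cantilever fixed at A.
Deflection at B on the released cantilever, summing each load's contribution:
  triangular load, peak 36 at the fixed end: w₀L⁴/(30EI) = 37548/EI
  point load 45.4 at a = 10.64: Pa²(3L − a)/(6EI) = 25065/EI
  δ_0 = 62613/EI
Flexibility coefficient — unit upward force at B: δ_{BB} = L³/(3EI) = 784.2/EI.
Compatibility at B: δ_0 − R_B·δ_{BB} = 0, so R_B = 62613/784.2 = 79.84 kN.
Moment equilibrium about A: M_A = Σ(load moments about A) − R_B·L = 1544 − 79.84×13.3 = 482.5 kN·m.

M_A = 482.5 kN·m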